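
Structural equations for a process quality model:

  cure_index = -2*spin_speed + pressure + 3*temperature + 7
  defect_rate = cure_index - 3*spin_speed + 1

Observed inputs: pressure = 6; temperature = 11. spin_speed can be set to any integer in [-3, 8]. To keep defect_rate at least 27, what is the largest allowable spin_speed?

spin_speed = 4

Substituting into the cure_index equation gives cure_index = -2*spin_speed + 46.
This gives defect_rate = -5*spin_speed + 47.
Require -5*spin_speed + 47 ≥ 27, so spin_speed ≤ 4.
The largest integer in [-3, 8] satisfying this is 4.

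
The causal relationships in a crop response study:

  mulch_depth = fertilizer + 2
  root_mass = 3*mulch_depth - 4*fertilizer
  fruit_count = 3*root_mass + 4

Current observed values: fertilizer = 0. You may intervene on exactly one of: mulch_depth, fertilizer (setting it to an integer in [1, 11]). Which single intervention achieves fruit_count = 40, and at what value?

Intervening on mulch_depth: with other inputs at their observed values, fruit_count = 9*mulch_depth + 4. Solving for 40 gives mulch_depth = 4, within [1, 11].
Intervening on fertilizer: fruit_count = -3*fertilizer + 22. Reaching 40 requires fertilizer = -6, outside [1, 11].

set mulch_depth = 4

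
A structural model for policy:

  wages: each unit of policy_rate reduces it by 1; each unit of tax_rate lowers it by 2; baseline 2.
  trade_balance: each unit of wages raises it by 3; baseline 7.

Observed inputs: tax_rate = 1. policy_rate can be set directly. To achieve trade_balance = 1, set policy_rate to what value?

policy_rate = 2

Substituting into the wages equation gives wages = -policy_rate.
Substituting into the trade_balance equation gives trade_balance = -3*policy_rate + 7.
Solve -3*policy_rate + 7 = 1: policy_rate = (1 - 7) / -3 = 2.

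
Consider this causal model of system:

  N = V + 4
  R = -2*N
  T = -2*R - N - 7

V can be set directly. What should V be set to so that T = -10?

Substituting into the R equation gives R = -2*V - 8.
This gives T = 3*V + 5.
Solve 3*V + 5 = -10: V = (-10 - 5) / 3 = -5.

V = -5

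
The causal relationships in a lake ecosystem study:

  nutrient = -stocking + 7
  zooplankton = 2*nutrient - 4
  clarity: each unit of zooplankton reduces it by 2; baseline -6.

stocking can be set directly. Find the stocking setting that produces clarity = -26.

Substituting into the zooplankton equation gives zooplankton = -2*stocking + 10.
This gives clarity = 4*stocking - 26.
Solve 4*stocking - 26 = -26: stocking = (-26 + 26) / 4 = 0.

stocking = 0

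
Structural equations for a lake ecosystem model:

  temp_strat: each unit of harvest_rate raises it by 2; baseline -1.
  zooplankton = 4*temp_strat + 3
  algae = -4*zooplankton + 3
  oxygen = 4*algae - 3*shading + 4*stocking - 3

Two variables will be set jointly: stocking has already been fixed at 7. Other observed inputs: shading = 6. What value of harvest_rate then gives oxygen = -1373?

With stocking held at 7:
Substituting into the zooplankton equation gives zooplankton = 8*harvest_rate - 1.
This gives algae = -32*harvest_rate + 7.
Substituting into the oxygen equation gives oxygen = -128*harvest_rate + 35.
Solve -128*harvest_rate + 35 = -1373: harvest_rate = (-1373 - 35) / -128 = 11.

harvest_rate = 11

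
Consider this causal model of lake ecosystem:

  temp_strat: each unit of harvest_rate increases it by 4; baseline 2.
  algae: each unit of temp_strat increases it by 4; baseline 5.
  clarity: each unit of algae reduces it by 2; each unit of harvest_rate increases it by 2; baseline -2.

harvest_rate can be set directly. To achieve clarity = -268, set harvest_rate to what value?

harvest_rate = 8

Substituting into the algae equation gives algae = 16*harvest_rate + 13.
Substituting into the clarity equation gives clarity = -30*harvest_rate - 28.
Solve -30*harvest_rate - 28 = -268: harvest_rate = (-268 + 28) / -30 = 8.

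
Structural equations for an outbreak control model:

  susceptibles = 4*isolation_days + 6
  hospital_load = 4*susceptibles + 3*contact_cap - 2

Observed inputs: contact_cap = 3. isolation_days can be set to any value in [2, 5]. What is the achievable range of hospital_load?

Substituting into the hospital_load equation gives hospital_load = 16*isolation_days + 31.
Linear in isolation_days, so extremes are at the endpoints: isolation_days = 2 gives hospital_load = 63; isolation_days = 5 gives hospital_load = 111.

63 to 111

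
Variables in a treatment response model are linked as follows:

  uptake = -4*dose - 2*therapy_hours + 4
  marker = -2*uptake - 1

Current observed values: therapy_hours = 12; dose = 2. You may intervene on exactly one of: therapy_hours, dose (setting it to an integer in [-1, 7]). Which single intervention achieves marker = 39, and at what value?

set dose = 0

Intervening on therapy_hours: marker = 4*therapy_hours + 7. Reaching 39 requires therapy_hours = 8, outside [-1, 7].
Intervening on dose: with other inputs at their observed values, marker = 8*dose + 39. Solving for 39 gives dose = 0, within [-1, 7].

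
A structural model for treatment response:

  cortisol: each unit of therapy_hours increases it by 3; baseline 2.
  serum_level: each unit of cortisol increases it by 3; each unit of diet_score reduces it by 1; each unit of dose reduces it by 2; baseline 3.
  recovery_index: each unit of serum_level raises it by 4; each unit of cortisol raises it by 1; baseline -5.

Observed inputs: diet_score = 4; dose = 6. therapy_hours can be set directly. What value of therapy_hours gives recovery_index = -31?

therapy_hours = 0

Substituting into the serum_level equation gives serum_level = 9*therapy_hours - 7.
Substituting into the recovery_index equation gives recovery_index = 39*therapy_hours - 31.
Solve 39*therapy_hours - 31 = -31: therapy_hours = (-31 + 31) / 39 = 0.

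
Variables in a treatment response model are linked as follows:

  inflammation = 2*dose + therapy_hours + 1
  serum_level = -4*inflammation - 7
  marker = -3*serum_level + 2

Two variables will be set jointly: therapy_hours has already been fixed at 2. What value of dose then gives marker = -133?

dose = -8

With therapy_hours held at 2:
Substituting into the inflammation equation gives inflammation = 2*dose + 3.
Substituting into the serum_level equation gives serum_level = -8*dose - 19.
Substituting into the marker equation gives marker = 24*dose + 59.
Solve 24*dose + 59 = -133: dose = (-133 - 59) / 24 = -8.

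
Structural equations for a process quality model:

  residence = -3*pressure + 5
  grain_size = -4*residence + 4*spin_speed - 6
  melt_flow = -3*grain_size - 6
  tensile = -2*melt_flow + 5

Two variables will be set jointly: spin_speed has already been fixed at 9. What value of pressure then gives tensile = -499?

With spin_speed held at 9:
Substituting into the grain_size equation gives grain_size = 12*pressure + 10.
This gives melt_flow = -36*pressure - 36.
tensile becomes 72*pressure + 77.
Solve 72*pressure + 77 = -499: pressure = (-499 - 77) / 72 = -8.

pressure = -8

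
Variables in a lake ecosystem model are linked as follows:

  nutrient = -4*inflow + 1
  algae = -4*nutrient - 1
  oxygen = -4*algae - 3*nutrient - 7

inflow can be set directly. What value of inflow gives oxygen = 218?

inflow = -4

Substituting into the algae equation gives algae = 16*inflow - 5.
So oxygen = -52*inflow + 10.
Solve -52*inflow + 10 = 218: inflow = (218 - 10) / -52 = -4.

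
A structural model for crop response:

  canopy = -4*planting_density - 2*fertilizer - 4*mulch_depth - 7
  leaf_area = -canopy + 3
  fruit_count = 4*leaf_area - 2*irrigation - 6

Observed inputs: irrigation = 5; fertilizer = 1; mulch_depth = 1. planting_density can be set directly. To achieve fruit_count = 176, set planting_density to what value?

Substituting into the canopy equation gives canopy = -4*planting_density - 13.
leaf_area becomes 4*planting_density + 16.
fruit_count becomes 16*planting_density + 48.
Solve 16*planting_density + 48 = 176: planting_density = (176 - 48) / 16 = 8.

planting_density = 8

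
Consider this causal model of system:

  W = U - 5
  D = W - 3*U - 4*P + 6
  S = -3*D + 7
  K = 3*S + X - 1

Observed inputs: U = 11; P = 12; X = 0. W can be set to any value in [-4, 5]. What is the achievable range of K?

Intervening on W fixes its value directly, overriding its dependence on U.
Substituting into the D equation gives D = W - 75.
Substituting into the S equation gives S = -3*W + 232.
K becomes -9*W + 695.
Linear in W, so extremes are at the endpoints: W = -4 gives K = 731; W = 5 gives K = 650.

650 to 731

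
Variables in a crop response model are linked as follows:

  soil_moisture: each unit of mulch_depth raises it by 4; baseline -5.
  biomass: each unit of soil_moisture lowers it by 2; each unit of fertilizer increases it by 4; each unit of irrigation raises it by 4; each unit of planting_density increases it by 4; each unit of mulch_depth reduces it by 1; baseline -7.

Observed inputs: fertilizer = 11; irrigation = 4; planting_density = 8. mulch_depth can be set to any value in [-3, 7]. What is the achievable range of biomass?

Substituting into the biomass equation gives biomass = -9*mulch_depth + 95.
Linear in mulch_depth, so extremes are at the endpoints: mulch_depth = -3 gives biomass = 122; mulch_depth = 7 gives biomass = 32.

32 to 122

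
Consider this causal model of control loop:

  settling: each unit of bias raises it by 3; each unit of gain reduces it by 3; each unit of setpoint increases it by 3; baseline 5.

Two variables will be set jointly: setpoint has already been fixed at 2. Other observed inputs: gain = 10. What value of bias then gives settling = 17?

With setpoint held at 2:
Substituting into the settling equation gives settling = 3*bias - 19.
Solve 3*bias - 19 = 17: bias = (17 + 19) / 3 = 12.

bias = 12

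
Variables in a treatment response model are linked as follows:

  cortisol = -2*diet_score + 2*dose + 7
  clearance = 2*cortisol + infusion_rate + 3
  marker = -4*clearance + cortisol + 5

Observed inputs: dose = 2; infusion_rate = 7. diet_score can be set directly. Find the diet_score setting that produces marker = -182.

Substituting into the cortisol equation gives cortisol = -2*diet_score + 11.
Substituting into the clearance equation gives clearance = -4*diet_score + 32.
Substituting into the marker equation gives marker = 14*diet_score - 112.
Solve 14*diet_score - 112 = -182: diet_score = (-182 + 112) / 14 = -5.

diet_score = -5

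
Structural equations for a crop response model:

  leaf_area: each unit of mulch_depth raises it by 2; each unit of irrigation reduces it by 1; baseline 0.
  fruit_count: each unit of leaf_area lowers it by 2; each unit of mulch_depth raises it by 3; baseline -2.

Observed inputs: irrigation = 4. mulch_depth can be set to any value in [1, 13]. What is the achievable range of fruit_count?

Substituting into the leaf_area equation gives leaf_area = 2*mulch_depth - 4.
So fruit_count = -mulch_depth + 6.
Linear in mulch_depth, so extremes are at the endpoints: mulch_depth = 1 gives fruit_count = 5; mulch_depth = 13 gives fruit_count = -7.

-7 to 5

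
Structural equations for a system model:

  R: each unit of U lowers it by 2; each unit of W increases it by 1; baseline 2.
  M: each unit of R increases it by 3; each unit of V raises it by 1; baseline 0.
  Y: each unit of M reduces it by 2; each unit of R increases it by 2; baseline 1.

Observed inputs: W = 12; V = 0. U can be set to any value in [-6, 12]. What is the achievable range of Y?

-103 to 41

Substituting into the R equation gives R = -2*U + 14.
Substituting into the M equation gives M = -6*U + 42.
Substituting into the Y equation gives Y = 8*U - 55.
Linear in U, so extremes are at the endpoints: U = -6 gives Y = -103; U = 12 gives Y = 41.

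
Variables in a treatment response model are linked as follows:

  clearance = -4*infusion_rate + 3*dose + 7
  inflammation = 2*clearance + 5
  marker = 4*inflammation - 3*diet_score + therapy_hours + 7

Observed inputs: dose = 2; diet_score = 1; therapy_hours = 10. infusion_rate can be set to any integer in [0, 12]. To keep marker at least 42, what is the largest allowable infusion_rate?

Substituting into the clearance equation gives clearance = -4*infusion_rate + 13.
Substituting into the inflammation equation gives inflammation = -8*infusion_rate + 31.
marker becomes -32*infusion_rate + 138.
Require -32*infusion_rate + 138 ≥ 42, so infusion_rate ≤ 3.
The largest integer in [0, 12] satisfying this is 3.

infusion_rate = 3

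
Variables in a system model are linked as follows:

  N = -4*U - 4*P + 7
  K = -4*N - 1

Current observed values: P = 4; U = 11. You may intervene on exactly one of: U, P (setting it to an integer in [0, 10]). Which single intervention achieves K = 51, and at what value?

Intervening on U: with other inputs at their observed values, K = 16*U + 35. Solving for 51 gives U = 1, within [0, 10].
Intervening on P: K = 16*P + 147. Reaching 51 requires P = -6, outside [0, 10].

set U = 1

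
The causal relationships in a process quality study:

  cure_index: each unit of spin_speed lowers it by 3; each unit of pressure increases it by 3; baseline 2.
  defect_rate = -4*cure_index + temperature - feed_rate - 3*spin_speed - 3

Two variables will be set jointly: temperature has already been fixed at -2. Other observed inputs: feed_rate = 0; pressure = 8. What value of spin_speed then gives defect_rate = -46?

spin_speed = 7

With temperature held at -2:
Substituting into the cure_index equation gives cure_index = -3*spin_speed + 26.
Substituting into the defect_rate equation gives defect_rate = 9*spin_speed - 109.
Solve 9*spin_speed - 109 = -46: spin_speed = (-46 + 109) / 9 = 7.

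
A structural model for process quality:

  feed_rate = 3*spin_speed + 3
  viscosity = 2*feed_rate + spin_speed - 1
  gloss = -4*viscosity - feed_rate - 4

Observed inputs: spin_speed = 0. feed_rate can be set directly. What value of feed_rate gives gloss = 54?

Intervening on feed_rate fixes its value directly, overriding its dependence on spin_speed.
Substituting into the viscosity equation gives viscosity = 2*feed_rate - 1.
Substituting into the gloss equation gives gloss = -9*feed_rate.
Solve -9*feed_rate = 54: feed_rate = 54 / -9 = -6.

feed_rate = -6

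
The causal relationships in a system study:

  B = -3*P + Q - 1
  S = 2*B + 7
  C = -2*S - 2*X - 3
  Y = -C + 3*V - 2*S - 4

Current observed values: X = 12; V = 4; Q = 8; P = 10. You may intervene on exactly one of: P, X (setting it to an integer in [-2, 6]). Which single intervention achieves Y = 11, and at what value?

Intervening on P: the paths from P to Y cancel (net effect zero), leaving Y = 35; 11 is unreachable this way.
Intervening on X: with other inputs at their observed values, Y = 2*X + 11. Solving for 11 gives X = 0, within [-2, 6].

set X = 0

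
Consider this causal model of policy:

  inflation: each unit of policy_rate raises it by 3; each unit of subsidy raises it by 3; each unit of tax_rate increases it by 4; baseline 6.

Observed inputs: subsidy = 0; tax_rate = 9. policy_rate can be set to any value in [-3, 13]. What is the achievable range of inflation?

Substituting into the inflation equation gives inflation = 3*policy_rate + 42.
Linear in policy_rate, so extremes are at the endpoints: policy_rate = -3 gives inflation = 33; policy_rate = 13 gives inflation = 81.

33 to 81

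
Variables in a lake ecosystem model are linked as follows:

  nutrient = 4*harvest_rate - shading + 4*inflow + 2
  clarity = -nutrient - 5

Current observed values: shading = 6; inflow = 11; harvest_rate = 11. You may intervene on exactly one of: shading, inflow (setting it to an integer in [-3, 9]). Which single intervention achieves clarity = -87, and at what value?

Intervening on shading: with other inputs at their observed values, clarity = shading - 95. Solving for -87 gives shading = 8, within [-3, 9].
Intervening on inflow: clarity = -4*inflow - 45. Reaching -87 requires inflow = 21/2, not an integer.

set shading = 8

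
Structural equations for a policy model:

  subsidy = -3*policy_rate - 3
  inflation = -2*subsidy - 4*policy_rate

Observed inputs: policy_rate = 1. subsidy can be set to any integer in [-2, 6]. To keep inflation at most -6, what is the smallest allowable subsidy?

subsidy = 1

Intervening on subsidy fixes its value directly, overriding its dependence on policy_rate.
Substituting into the inflation equation gives inflation = -2*subsidy - 4.
Require -2*subsidy - 4 ≤ -6, so subsidy ≥ 1.
The smallest integer in [-2, 6] satisfying this is 1.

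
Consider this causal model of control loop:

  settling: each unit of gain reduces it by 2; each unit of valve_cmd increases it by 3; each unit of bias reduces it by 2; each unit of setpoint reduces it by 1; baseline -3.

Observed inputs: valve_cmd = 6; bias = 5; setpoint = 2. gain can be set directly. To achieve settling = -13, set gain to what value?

Substituting into the settling equation gives settling = -2*gain + 3.
Solve -2*gain + 3 = -13: gain = (-13 - 3) / -2 = 8.

gain = 8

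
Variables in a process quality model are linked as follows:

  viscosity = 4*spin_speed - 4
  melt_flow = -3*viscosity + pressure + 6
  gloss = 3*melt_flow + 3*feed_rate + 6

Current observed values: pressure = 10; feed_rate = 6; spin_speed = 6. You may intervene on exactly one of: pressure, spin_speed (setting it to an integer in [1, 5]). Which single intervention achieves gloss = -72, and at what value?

set spin_speed = 5

Intervening on pressure: gloss = 3*pressure - 138. Reaching -72 requires pressure = 22, outside [1, 5].
Intervening on spin_speed: with other inputs at their observed values, gloss = -36*spin_speed + 108. Solving for -72 gives spin_speed = 5, within [1, 5].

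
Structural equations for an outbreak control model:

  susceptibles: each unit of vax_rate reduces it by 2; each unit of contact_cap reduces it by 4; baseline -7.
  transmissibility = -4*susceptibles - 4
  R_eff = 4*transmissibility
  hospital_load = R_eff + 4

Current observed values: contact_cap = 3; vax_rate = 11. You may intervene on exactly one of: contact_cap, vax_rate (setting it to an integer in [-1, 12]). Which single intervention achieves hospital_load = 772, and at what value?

Intervening on contact_cap: with other inputs at their observed values, hospital_load = 64*contact_cap + 452. Solving for 772 gives contact_cap = 5, within [-1, 12].
Intervening on vax_rate: hospital_load = 32*vax_rate + 292. Reaching 772 requires vax_rate = 15, outside [-1, 12].

set contact_cap = 5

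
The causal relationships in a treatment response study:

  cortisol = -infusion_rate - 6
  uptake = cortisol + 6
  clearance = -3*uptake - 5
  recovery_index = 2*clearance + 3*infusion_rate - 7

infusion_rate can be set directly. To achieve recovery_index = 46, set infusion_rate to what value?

Substituting into the uptake equation gives uptake = -infusion_rate.
This gives clearance = 3*infusion_rate - 5.
Substituting into the recovery_index equation gives recovery_index = 9*infusion_rate - 17.
Solve 9*infusion_rate - 17 = 46: infusion_rate = (46 + 17) / 9 = 7.

infusion_rate = 7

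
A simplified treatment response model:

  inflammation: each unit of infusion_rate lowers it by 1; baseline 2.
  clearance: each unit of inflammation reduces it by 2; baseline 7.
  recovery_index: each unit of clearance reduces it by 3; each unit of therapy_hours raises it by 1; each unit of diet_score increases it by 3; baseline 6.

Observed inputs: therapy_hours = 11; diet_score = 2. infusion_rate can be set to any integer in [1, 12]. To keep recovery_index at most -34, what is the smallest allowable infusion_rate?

infusion_rate = 8

Substituting into the clearance equation gives clearance = 2*infusion_rate + 3.
Substituting into the recovery_index equation gives recovery_index = -6*infusion_rate + 14.
Require -6*infusion_rate + 14 ≤ -34, so infusion_rate ≥ 8.
The smallest integer in [1, 12] satisfying this is 8.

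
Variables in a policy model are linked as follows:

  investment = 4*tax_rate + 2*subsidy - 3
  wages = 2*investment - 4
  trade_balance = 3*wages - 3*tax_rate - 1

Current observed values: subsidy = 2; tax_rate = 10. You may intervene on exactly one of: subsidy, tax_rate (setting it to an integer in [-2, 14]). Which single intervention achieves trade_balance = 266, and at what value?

Intervening on subsidy: trade_balance = 12*subsidy + 179. Reaching 266 requires subsidy = 29/4, not an integer.
Intervening on tax_rate: with other inputs at their observed values, trade_balance = 21*tax_rate - 7. Solving for 266 gives tax_rate = 13, within [-2, 14].

set tax_rate = 13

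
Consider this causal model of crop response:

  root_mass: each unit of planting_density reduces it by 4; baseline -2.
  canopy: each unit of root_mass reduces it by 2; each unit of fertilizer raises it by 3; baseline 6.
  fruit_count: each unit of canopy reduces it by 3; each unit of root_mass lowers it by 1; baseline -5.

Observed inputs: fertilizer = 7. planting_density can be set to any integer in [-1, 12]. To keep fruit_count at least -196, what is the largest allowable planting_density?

Substituting into the canopy equation gives canopy = 8*planting_density + 31.
Substituting into the fruit_count equation gives fruit_count = -20*planting_density - 96.
Require -20*planting_density - 96 ≥ -196, so planting_density ≤ 5.
The largest integer in [-1, 12] satisfying this is 5.

planting_density = 5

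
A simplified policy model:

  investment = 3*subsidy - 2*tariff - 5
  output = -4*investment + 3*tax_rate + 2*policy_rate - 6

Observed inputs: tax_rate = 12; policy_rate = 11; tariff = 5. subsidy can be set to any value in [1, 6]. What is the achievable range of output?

40 to 100

Substituting into the investment equation gives investment = 3*subsidy - 15.
Substituting into the output equation gives output = -12*subsidy + 112.
Linear in subsidy, so extremes are at the endpoints: subsidy = 1 gives output = 100; subsidy = 6 gives output = 40.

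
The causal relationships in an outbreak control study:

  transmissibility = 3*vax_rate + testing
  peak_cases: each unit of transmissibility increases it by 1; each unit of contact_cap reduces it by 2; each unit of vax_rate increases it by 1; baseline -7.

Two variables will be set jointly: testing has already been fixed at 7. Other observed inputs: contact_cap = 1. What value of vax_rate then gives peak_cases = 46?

vax_rate = 12

With testing held at 7:
Substituting into the transmissibility equation gives transmissibility = 3*vax_rate + 7.
This gives peak_cases = 4*vax_rate - 2.
Solve 4*vax_rate - 2 = 46: vax_rate = (46 + 2) / 4 = 12.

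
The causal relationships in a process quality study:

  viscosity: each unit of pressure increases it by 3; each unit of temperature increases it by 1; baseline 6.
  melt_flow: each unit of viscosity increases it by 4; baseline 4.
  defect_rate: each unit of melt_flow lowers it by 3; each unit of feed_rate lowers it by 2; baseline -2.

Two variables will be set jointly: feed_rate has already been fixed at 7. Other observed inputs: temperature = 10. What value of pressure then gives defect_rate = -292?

pressure = 2

With feed_rate held at 7:
Substituting into the viscosity equation gives viscosity = 3*pressure + 16.
So melt_flow = 12*pressure + 68.
Substituting into the defect_rate equation gives defect_rate = -36*pressure - 220.
Solve -36*pressure - 220 = -292: pressure = (-292 + 220) / -36 = 2.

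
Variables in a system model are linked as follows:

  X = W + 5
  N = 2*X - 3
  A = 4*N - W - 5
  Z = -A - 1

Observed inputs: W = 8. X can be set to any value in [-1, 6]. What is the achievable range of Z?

-24 to 32

Intervening on X fixes its value directly, overriding its dependence on W.
Substituting into the A equation gives A = 8*X - 25.
This gives Z = -8*X + 24.
Linear in X, so extremes are at the endpoints: X = -1 gives Z = 32; X = 6 gives Z = -24.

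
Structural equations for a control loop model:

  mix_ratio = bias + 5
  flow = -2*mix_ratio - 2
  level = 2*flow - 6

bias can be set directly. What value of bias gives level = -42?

Substituting into the flow equation gives flow = -2*bias - 12.
Substituting into the level equation gives level = -4*bias - 30.
Solve -4*bias - 30 = -42: bias = (-42 + 30) / -4 = 3.

bias = 3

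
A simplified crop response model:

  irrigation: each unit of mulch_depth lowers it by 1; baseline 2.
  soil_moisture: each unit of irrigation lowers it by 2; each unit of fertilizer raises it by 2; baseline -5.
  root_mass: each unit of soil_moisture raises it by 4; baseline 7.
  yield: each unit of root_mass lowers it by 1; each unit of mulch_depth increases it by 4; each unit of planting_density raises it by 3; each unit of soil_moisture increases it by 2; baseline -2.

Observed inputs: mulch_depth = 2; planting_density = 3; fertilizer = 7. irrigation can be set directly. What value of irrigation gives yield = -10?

Intervening on irrigation fixes its value directly, overriding its dependence on mulch_depth.
Substituting into the soil_moisture equation gives soil_moisture = -2*irrigation + 9.
root_mass becomes -8*irrigation + 43.
yield becomes 4*irrigation - 10.
Solve 4*irrigation - 10 = -10: irrigation = (-10 + 10) / 4 = 0.

irrigation = 0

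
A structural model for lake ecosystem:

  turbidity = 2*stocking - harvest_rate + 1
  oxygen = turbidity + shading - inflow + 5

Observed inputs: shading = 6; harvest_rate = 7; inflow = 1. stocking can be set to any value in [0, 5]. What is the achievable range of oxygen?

4 to 14

Substituting into the turbidity equation gives turbidity = 2*stocking - 6.
So oxygen = 2*stocking + 4.
Linear in stocking, so extremes are at the endpoints: stocking = 0 gives oxygen = 4; stocking = 5 gives oxygen = 14.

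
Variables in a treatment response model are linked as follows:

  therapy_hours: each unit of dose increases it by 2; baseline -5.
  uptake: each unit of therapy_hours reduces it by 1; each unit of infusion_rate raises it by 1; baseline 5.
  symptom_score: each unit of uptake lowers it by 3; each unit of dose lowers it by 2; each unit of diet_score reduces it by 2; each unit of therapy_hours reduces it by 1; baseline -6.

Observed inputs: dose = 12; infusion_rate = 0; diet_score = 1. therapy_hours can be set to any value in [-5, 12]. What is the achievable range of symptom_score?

-57 to -23

Intervening on therapy_hours fixes its value directly, overriding its dependence on dose.
Substituting into the uptake equation gives uptake = -therapy_hours + 5.
This gives symptom_score = 2*therapy_hours - 47.
Linear in therapy_hours, so extremes are at the endpoints: therapy_hours = -5 gives symptom_score = -57; therapy_hours = 12 gives symptom_score = -23.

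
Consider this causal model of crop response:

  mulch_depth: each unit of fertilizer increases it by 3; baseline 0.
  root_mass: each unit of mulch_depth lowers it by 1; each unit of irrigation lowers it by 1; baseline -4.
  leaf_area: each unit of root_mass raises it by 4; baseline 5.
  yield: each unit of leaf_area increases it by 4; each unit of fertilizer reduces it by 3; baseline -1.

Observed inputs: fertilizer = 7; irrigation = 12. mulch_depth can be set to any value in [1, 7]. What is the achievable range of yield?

-370 to -274

Intervening on mulch_depth fixes its value directly, overriding its dependence on fertilizer.
Substituting into the root_mass equation gives root_mass = -mulch_depth - 16.
This gives leaf_area = -4*mulch_depth - 59.
Substituting into the yield equation gives yield = -16*mulch_depth - 258.
Linear in mulch_depth, so extremes are at the endpoints: mulch_depth = 1 gives yield = -274; mulch_depth = 7 gives yield = -370.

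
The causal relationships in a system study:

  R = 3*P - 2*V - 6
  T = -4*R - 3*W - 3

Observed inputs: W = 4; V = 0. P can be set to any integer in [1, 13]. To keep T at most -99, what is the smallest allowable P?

P = 9

Substituting into the R equation gives R = 3*P - 6.
So T = -12*P + 9.
Require -12*P + 9 ≤ -99, so P ≥ 9.
The smallest integer in [1, 13] satisfying this is 9.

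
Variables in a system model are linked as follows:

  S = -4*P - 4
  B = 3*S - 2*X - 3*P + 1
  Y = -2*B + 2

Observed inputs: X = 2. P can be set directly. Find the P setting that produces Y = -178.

P = -7

Substituting into the B equation gives B = -15*P - 15.
Substituting into the Y equation gives Y = 30*P + 32.
Solve 30*P + 32 = -178: P = (-178 - 32) / 30 = -7.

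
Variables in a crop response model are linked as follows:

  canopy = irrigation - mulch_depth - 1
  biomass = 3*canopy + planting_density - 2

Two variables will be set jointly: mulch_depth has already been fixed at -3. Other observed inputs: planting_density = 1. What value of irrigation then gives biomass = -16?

With mulch_depth held at -3:
Substituting into the canopy equation gives canopy = irrigation + 2.
biomass becomes 3*irrigation + 5.
Solve 3*irrigation + 5 = -16: irrigation = (-16 - 5) / 3 = -7.

irrigation = -7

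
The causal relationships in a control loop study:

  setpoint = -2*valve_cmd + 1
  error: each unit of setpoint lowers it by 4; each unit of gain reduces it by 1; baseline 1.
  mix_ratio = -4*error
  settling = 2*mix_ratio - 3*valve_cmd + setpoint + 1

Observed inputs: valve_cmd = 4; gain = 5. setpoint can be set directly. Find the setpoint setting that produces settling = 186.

Intervening on setpoint fixes its value directly, overriding its dependence on valve_cmd.
Substituting into the error equation gives error = -4*setpoint - 4.
mix_ratio becomes 16*setpoint + 16.
Substituting into the settling equation gives settling = 33*setpoint + 21.
Solve 33*setpoint + 21 = 186: setpoint = (186 - 21) / 33 = 5.

setpoint = 5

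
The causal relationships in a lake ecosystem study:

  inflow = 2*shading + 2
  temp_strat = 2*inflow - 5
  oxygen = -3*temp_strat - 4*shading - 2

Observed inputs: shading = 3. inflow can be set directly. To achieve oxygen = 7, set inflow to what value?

Intervening on inflow fixes its value directly, overriding its dependence on shading.
Substituting into the oxygen equation gives oxygen = -6*inflow + 1.
Solve -6*inflow + 1 = 7: inflow = (7 - 1) / -6 = -1.

inflow = -1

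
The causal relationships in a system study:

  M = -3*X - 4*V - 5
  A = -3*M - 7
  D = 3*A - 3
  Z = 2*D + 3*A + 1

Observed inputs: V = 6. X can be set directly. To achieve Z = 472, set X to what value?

X = -3

Substituting into the M equation gives M = -3*X - 29.
Substituting into the A equation gives A = 9*X + 80.
So D = 27*X + 237.
So Z = 81*X + 715.
Solve 81*X + 715 = 472: X = (472 - 715) / 81 = -3.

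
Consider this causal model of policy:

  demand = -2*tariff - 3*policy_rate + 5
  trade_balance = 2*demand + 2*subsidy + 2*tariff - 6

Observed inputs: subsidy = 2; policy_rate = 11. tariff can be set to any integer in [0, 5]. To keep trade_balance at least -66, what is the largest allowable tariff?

tariff = 4

Substituting into the demand equation gives demand = -2*tariff - 28.
This gives trade_balance = -2*tariff - 58.
Require -2*tariff - 58 ≥ -66, so tariff ≤ 4.
The largest integer in [0, 5] satisfying this is 4.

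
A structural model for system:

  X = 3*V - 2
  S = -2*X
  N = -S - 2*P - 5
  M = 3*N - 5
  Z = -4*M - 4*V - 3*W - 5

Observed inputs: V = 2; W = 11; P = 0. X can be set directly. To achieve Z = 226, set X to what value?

Intervening on X fixes its value directly, overriding its dependence on V.
Substituting into the N equation gives N = 2*X - 5.
So M = 6*X - 20.
Substituting into the Z equation gives Z = -24*X + 34.
Solve -24*X + 34 = 226: X = (226 - 34) / -24 = -8.

X = -8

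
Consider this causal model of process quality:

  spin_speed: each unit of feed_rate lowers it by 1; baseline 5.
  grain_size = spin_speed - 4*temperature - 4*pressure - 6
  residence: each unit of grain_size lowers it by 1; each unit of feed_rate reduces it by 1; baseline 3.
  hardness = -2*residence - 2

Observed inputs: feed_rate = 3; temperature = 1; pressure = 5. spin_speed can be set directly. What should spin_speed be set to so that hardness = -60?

Intervening on spin_speed fixes its value directly, overriding its dependence on feed_rate.
Substituting into the grain_size equation gives grain_size = spin_speed - 30.
Substituting into the residence equation gives residence = -spin_speed + 30.
So hardness = 2*spin_speed - 62.
Solve 2*spin_speed - 62 = -60: spin_speed = (-60 + 62) / 2 = 1.

spin_speed = 1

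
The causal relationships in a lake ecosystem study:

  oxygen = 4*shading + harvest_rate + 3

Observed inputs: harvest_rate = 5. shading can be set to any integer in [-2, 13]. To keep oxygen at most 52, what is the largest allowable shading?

shading = 11

Substituting into the oxygen equation gives oxygen = 4*shading + 8.
Require 4*shading + 8 ≤ 52, so shading ≤ 11.
The largest integer in [-2, 13] satisfying this is 11.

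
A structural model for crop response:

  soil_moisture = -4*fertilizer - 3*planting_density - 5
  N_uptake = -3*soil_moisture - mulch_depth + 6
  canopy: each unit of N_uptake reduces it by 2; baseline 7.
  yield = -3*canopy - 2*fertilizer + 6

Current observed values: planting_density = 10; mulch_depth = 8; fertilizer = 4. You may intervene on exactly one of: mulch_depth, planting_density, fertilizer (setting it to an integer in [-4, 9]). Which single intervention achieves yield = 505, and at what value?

set planting_density = 3

Intervening on mulch_depth: yield = -6*mulch_depth + 931. Reaching 505 requires mulch_depth = 71, outside [-4, 9].
Intervening on planting_density: with other inputs at their observed values, yield = 54*planting_density + 343. Solving for 505 gives planting_density = 3, within [-4, 9].
Intervening on fertilizer: yield = 70*fertilizer + 603. Reaching 505 requires fertilizer = -7/5, not an integer.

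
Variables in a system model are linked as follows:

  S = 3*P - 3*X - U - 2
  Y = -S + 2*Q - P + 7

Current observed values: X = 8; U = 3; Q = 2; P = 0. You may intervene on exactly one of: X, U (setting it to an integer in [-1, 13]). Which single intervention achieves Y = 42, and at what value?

Intervening on X: Y = 3*X + 16. Reaching 42 requires X = 26/3, not an integer.
Intervening on U: with other inputs at their observed values, Y = U + 37. Solving for 42 gives U = 5, within [-1, 13].

set U = 5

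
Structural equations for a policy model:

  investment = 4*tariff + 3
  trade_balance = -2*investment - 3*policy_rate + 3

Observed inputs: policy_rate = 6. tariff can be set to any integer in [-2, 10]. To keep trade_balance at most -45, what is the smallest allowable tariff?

tariff = 3

Substituting into the trade_balance equation gives trade_balance = -8*tariff - 21.
Require -8*tariff - 21 ≤ -45, so tariff ≥ 3.
The smallest integer in [-2, 10] satisfying this is 3.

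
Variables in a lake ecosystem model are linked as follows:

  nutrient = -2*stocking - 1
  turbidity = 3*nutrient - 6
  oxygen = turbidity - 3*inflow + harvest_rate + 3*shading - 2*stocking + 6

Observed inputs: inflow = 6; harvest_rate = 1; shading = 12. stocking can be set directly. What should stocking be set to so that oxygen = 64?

Substituting into the turbidity equation gives turbidity = -6*stocking - 9.
So oxygen = -8*stocking + 16.
Solve -8*stocking + 16 = 64: stocking = (64 - 16) / -8 = -6.

stocking = -6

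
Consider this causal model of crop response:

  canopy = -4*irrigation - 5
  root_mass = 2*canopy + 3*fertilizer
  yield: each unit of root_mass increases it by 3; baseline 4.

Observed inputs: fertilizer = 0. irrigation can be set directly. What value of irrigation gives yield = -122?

Substituting into the root_mass equation gives root_mass = -8*irrigation - 10.
Substituting into the yield equation gives yield = -24*irrigation - 26.
Solve -24*irrigation - 26 = -122: irrigation = (-122 + 26) / -24 = 4.

irrigation = 4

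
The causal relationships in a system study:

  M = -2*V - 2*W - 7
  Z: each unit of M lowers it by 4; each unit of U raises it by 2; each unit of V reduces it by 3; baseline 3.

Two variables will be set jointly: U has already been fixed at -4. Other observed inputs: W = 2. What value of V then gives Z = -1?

With U held at -4:
Substituting into the M equation gives M = -2*V - 11.
Substituting into the Z equation gives Z = 5*V + 39.
Solve 5*V + 39 = -1: V = (-1 - 39) / 5 = -8.

V = -8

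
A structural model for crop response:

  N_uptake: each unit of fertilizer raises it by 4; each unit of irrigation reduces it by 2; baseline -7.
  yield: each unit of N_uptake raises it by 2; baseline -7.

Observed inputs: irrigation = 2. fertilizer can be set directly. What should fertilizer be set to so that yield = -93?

Substituting into the N_uptake equation gives N_uptake = 4*fertilizer - 11.
Substituting into the yield equation gives yield = 8*fertilizer - 29.
Solve 8*fertilizer - 29 = -93: fertilizer = (-93 + 29) / 8 = -8.

fertilizer = -8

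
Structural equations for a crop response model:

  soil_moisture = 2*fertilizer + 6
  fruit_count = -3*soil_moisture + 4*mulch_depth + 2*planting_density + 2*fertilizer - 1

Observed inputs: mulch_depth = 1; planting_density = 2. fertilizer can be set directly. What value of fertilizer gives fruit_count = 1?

Substituting into the fruit_count equation gives fruit_count = -4*fertilizer - 11.
Solve -4*fertilizer - 11 = 1: fertilizer = (1 + 11) / -4 = -3.

fertilizer = -3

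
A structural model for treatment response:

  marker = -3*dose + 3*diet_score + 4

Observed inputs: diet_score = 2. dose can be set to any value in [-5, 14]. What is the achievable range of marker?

-32 to 25

Substituting into the marker equation gives marker = -3*dose + 10.
Linear in dose, so extremes are at the endpoints: dose = -5 gives marker = 25; dose = 14 gives marker = -32.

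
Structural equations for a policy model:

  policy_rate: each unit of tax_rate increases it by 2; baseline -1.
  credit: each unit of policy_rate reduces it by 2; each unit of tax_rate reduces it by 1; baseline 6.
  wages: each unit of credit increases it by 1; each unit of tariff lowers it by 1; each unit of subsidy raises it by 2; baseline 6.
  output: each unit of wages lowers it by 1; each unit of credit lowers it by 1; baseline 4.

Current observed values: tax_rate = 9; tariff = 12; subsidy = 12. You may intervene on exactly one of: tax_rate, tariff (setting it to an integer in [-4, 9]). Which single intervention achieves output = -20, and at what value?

set tax_rate = 1

Intervening on tax_rate: with other inputs at their observed values, output = 10*tax_rate - 30. Solving for -20 gives tax_rate = 1, within [-4, 9].
Intervening on tariff: output = tariff + 48. Reaching -20 requires tariff = -68, outside [-4, 9].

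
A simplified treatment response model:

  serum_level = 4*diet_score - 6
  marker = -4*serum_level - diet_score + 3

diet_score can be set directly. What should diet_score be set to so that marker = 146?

Substituting into the marker equation gives marker = -17*diet_score + 27.
Solve -17*diet_score + 27 = 146: diet_score = (146 - 27) / -17 = -7.

diet_score = -7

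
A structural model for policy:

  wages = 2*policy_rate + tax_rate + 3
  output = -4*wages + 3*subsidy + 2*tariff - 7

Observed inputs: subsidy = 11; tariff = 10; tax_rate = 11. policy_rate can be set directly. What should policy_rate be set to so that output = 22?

Substituting into the wages equation gives wages = 2*policy_rate + 14.
Substituting into the output equation gives output = -8*policy_rate - 10.
Solve -8*policy_rate - 10 = 22: policy_rate = (22 + 10) / -8 = -4.

policy_rate = -4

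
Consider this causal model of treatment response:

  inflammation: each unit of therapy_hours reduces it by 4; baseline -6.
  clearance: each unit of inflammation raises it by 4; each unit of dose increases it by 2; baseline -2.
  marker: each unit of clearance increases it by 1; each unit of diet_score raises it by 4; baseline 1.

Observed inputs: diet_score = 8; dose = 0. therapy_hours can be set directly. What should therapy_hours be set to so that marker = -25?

therapy_hours = 2

Substituting into the clearance equation gives clearance = -16*therapy_hours - 26.
So marker = -16*therapy_hours + 7.
Solve -16*therapy_hours + 7 = -25: therapy_hours = (-25 - 7) / -16 = 2.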